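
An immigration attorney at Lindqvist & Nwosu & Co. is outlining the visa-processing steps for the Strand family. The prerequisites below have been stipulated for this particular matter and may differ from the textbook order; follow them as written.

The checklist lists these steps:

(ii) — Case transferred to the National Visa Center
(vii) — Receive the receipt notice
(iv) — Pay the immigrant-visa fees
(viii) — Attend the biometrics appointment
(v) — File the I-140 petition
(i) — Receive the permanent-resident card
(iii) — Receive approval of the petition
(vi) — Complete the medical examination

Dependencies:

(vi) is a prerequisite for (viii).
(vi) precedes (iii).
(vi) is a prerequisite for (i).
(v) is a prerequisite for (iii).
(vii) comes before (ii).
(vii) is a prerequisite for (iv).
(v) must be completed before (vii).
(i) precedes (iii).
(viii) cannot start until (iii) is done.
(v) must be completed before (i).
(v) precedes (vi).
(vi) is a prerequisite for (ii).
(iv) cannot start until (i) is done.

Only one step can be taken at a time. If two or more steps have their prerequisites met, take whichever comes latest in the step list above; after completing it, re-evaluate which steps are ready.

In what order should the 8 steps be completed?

(v) is the only step with nothing outstanding, so it goes first.
(vi) and (vii) are both available; (vi) is listed later → (vi).
Now (i) and (vii) have their prerequisites met. (i) is listed later, so (i) next.
(iii) now also ready, so the ready set is {(iii), (vii)}; (iii) is listed later → (iii).
(viii) now also ready, so the ready set is {(viii), (vii)}; (viii) is listed later → (viii).
That leaves (vii) as the only ready step → (vii).
Ready: (iv) and (ii). (iv) is listed later → (iv).
(ii) needed (vi) and (vii), now all done → (ii).

(v) → (vi) → (i) → (iii) → (viii) → (vii) → (iv) → (ii)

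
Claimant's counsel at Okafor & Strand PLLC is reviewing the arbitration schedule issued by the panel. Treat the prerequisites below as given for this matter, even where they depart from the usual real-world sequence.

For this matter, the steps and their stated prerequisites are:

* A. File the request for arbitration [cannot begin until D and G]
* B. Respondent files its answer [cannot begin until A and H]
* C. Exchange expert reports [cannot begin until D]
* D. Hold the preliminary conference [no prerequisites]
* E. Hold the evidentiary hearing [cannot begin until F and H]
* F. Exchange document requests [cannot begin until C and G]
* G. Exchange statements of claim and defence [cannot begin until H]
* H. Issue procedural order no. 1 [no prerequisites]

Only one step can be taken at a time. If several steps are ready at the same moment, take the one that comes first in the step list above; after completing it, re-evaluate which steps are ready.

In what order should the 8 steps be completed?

D, C, H, G, A, B, F, E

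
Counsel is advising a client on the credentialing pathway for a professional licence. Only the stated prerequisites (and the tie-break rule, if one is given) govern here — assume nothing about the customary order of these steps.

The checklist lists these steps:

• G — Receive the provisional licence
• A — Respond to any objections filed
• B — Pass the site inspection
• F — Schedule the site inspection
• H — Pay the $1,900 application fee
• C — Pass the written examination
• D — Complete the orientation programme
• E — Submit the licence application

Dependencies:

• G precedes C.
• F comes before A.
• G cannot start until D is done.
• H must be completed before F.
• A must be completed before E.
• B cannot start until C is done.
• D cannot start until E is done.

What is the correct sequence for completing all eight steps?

H, F, A, E, D, G, C, B

H is the only step with nothing outstanding, so it goes first.
F needed H, now all done → F.
A needed F, now all done → A.
Next only E has its prerequisites met → E.
D needed E, now all done → D.
Next only G has its prerequisites met → G.
C needed G, now all done → C.
B needed C, now all done → B.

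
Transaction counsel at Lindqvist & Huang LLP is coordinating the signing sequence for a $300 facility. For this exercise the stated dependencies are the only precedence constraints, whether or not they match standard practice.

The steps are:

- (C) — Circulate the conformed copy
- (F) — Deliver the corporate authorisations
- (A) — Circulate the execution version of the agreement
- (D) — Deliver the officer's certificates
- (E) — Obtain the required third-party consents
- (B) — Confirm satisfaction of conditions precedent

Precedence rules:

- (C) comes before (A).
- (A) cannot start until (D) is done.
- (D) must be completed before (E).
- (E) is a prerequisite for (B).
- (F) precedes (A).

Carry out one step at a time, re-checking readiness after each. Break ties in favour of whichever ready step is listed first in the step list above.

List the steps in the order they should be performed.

(C) → (F) → (D) → (A) → (E) → (B)

Nothing is required for (C), (F) and (D). (C) is listed earlier → (C) first.
Now (F) and (D) have their prerequisites met. (F) is listed earlier, so (F) next.
That leaves (D) as the only ready step → (D).
Now (A) and (E) have their prerequisites met. (A) is listed earlier, so (A) next.
(E) is the only step now ready → (E).
(B) needed (E), now all done → (B).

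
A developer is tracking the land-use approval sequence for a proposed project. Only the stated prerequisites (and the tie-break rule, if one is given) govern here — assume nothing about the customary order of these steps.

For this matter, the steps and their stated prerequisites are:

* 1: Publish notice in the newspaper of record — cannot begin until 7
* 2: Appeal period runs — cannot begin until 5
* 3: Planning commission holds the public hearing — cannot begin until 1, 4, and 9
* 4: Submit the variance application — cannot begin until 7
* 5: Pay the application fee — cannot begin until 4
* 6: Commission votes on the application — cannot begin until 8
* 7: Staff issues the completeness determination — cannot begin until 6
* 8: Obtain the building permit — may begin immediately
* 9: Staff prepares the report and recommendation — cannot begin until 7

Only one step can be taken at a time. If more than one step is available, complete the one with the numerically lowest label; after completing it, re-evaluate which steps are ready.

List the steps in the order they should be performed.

8 has no prerequisites → 8 first.
6 is the only step now ready → 6.
7 needed 6, now all done → 7.
Now 1, 4 and 9 have their prerequisites met. 1 has the earlier label, so 1 next.
Now 4 and 9 have their prerequisites met. 4 has the earlier label, so 4 next.
5 now also ready, so the ready set is {5, 9}; 5 has the earlier label → 5.
Now 2 and 9 have their prerequisites met. 2 has the earlier label, so 2 next.
9 needed 7, now all done → 9.
3 needed 1, 4 and 9, now all done → 3.

8 → 6 → 7 → 1 → 4 → 5 → 2 → 9 → 3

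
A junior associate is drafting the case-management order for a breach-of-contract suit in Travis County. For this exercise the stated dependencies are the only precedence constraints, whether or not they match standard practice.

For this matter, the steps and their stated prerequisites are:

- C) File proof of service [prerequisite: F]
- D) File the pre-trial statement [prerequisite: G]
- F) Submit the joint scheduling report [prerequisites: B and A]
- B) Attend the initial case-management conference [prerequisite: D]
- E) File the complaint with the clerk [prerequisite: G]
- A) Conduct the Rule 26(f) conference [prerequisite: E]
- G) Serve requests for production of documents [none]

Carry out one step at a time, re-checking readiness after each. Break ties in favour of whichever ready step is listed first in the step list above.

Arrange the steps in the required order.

G, D, B, E, A, F, C

G is the only step with nothing outstanding, so it goes first.
Ready: D and E. D is listed earlier → D.
B now also ready, so the ready set is {B, E}; B is listed earlier → B.
E needed G, now all done → E.
Next only A has its prerequisites met → A.
F is the only step now ready → F.
C is the only step now ready → C.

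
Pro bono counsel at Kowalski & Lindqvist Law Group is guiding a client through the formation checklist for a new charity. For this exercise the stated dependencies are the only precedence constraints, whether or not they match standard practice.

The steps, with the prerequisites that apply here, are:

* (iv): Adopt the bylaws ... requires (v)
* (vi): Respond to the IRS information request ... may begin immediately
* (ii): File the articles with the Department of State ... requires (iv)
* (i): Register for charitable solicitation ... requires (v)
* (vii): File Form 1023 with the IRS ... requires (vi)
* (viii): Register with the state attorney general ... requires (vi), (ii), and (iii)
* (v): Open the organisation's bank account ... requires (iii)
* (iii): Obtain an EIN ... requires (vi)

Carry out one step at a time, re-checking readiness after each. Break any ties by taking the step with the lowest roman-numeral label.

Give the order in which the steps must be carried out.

Only (vi) has no prerequisites, so it is first.
Ready: (iii) and (vii). (iii) has the earlier label → (iii).
Now (v) and (vii) have their prerequisites met. (v) has the earlier label, so (v) next.
(i) and (iv) now also ready, so the ready set is {(i), (iv), (vii)}; (i) has the earlier label → (i).
Now (iv) and (vii) have their prerequisites met. (iv) has the earlier label, so (iv) next.
Ready: (ii) and (vii). (ii) has the earlier label → (ii).
(viii) now also ready, so the ready set is {(vii), (viii)}; (vii) has the earlier label → (vii).
(viii) needed (ii), (iii) and (vi), now all done → (viii).

(vi), (iii), (v), (i), (iv), (ii), (vii), (viii)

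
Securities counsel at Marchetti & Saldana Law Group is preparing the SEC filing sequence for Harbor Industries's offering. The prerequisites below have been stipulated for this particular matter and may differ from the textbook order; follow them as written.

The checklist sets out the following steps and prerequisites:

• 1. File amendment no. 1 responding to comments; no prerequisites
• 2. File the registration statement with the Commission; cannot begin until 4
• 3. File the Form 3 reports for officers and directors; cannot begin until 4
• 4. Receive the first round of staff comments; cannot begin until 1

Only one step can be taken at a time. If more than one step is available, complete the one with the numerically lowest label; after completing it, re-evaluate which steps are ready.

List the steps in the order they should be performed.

1 is the only step with nothing outstanding, so it goes first.
Next only 4 has its prerequisites met → 4.
Now 2 and 3 have their prerequisites met. 2 has the earlier label, so 2 next.
3 needed 4, now all done → 3.

1, 4, 2, 3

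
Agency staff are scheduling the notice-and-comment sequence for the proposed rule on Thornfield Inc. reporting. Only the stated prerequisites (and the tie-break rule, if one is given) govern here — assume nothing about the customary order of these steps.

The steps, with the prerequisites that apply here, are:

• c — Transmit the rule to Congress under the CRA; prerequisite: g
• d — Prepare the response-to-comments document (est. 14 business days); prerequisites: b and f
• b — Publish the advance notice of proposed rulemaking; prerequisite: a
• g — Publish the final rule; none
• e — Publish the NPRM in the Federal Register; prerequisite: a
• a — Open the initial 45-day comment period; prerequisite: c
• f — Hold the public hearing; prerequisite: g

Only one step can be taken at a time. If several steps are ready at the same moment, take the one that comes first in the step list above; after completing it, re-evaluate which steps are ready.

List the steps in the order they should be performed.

g, c, a, b, e, f, d

g has no prerequisites → g first.
c and f are both available; c is listed earlier → c.
a now also ready, so the ready set is {a, f}; a is listed earlier → a.
b and e now also ready, so the ready set is {b, e, f}; b is listed earlier → b.
Ready: e and f. e is listed earlier → e.
f is the only step now ready → f.
d is the only step now ready → d.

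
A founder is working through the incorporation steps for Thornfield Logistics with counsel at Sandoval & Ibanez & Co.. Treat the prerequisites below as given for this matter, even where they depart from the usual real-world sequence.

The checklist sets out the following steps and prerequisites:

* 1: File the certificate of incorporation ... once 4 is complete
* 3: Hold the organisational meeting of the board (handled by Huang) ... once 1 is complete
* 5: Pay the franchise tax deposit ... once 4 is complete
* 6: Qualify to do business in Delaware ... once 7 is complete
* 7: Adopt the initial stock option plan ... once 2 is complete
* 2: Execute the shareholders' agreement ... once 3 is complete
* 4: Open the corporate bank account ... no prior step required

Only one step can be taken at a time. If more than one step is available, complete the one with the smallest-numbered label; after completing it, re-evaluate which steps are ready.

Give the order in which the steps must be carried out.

4 is the only step with nothing outstanding, so it goes first.
Now 1 and 5 have their prerequisites met. 1 has the earlier label, so 1 next.
Now 3 and 5 have their prerequisites met. 3 has the earlier label, so 3 next.
Ready: 2 and 5. 2 has the earlier label → 2.
Now 5 and 7 have their prerequisites met. 5 has the earlier label, so 5 next.
7 needed 2, now all done → 7.
Next only 6 has its prerequisites met → 6.

4, 1, 3, 2, 5, 7, 6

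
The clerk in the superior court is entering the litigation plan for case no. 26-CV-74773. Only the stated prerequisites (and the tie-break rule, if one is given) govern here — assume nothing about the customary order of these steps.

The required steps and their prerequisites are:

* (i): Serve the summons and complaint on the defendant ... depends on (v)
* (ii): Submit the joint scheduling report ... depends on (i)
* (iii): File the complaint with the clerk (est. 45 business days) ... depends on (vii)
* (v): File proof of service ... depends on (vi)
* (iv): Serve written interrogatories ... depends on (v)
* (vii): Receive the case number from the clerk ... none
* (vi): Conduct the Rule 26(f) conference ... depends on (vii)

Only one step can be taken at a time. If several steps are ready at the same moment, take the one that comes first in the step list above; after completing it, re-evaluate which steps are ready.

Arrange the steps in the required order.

(vii) → (iii) → (vi) → (v) → (i) → (ii) → (iv)

Only (vii) has no prerequisites, so it is first.
Ready: (iii) and (vi). (iii) is listed earlier → (iii).
That leaves (vi) as the only ready step → (vi).
(v) needed (vi), now all done → (v).
Now (i) and (iv) have their prerequisites met. (i) is listed earlier, so (i) next.
Ready: (ii) and (iv). (ii) is listed earlier → (ii).
(iv) needed (v), now all done → (iv).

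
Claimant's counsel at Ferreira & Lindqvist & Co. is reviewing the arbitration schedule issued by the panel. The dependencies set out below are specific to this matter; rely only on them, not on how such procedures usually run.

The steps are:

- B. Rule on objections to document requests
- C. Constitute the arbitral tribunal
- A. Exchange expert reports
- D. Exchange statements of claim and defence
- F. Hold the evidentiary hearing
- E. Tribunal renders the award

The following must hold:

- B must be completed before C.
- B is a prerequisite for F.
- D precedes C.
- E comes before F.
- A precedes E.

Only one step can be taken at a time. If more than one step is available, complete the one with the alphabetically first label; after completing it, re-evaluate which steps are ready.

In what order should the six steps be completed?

A, B, D, C, E, F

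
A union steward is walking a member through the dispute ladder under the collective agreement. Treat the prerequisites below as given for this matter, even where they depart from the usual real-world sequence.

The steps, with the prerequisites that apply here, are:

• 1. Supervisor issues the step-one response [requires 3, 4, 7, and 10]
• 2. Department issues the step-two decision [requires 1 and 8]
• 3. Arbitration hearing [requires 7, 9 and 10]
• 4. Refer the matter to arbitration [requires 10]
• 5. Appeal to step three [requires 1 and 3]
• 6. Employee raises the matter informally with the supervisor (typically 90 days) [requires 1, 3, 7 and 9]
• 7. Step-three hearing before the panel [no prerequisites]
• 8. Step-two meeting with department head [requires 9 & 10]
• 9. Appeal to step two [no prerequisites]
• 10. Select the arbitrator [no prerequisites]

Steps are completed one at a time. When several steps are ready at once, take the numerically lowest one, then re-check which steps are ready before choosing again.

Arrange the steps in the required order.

Nothing is required for 7, 9 and 10. 7 has the earlier label → 7 first.
Now 9 and 10 have their prerequisites met. 9 has the earlier label, so 9 next.
Next only 10 has its prerequisites met → 10.
Now 3, 4 and 8 have their prerequisites met. 3 has the earlier label, so 3 next.
Ready: 4 and 8. 4 has the earlier label → 4.
1 now also ready, so the ready set is {1, 8}; 1 has the earlier label → 1.
5 and 6 now also ready, so the ready set is {5, 6, 8}; 5 has the earlier label → 5.
6 and 8 are both available; 6 has the earlier label → 6.
That leaves 8 as the only ready step → 8.
2 needed 1 and 8, now all done → 2.

7, 9, 10, 3, 4, 1, 5, 6, 8, 2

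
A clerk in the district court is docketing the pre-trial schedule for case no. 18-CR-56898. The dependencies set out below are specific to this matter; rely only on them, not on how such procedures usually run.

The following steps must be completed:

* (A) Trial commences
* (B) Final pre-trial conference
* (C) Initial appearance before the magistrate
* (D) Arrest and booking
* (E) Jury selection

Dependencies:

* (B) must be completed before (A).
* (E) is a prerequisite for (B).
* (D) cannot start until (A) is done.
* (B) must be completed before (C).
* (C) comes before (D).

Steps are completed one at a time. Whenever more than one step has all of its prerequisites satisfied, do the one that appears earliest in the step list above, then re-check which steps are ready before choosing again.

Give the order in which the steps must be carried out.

(E) has no prerequisites → (E) first.
(B) needed (E), now all done → (B).
(A) and (C) are both available; (A) is listed earlier → (A).
(C) is the only step now ready → (C).
(D) needed (A) and (C), now all done → (D).

(E) (B) (A) (C) (D)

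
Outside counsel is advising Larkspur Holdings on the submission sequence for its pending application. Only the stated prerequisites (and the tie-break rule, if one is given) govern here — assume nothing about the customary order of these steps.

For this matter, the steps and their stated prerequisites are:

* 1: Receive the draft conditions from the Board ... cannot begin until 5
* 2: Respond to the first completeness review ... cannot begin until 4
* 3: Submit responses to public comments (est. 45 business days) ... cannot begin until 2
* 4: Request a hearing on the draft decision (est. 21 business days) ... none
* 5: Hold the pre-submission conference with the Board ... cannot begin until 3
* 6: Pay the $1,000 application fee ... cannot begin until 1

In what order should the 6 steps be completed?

4 is the only step with nothing outstanding, so it goes first.
2 needed 4, now all done → 2.
3 is the only step now ready → 3.
5 needed 3, now all done → 5.
1 needed 5, now all done → 1.
6 is the only step now ready → 6.

4, 2, 3, 5, 1, 6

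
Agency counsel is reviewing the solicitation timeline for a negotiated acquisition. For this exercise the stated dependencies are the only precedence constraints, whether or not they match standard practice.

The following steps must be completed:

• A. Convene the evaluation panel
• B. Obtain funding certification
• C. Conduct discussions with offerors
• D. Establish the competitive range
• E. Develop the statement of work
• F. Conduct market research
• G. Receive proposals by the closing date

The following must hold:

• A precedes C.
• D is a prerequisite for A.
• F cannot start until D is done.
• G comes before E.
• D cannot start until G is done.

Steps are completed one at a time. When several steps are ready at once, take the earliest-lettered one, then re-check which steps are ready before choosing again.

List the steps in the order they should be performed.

B → G → D → A → C → E → F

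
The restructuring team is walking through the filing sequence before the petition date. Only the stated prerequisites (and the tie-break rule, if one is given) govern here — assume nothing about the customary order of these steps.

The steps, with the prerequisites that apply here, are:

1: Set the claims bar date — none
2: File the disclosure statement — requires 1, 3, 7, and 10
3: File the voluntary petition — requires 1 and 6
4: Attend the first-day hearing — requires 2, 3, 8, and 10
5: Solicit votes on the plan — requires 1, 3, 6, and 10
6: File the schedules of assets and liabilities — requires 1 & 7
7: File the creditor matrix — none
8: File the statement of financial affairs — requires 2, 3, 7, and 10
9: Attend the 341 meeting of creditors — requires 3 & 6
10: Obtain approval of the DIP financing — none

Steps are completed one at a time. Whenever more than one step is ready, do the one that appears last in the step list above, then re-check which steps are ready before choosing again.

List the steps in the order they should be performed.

Nothing is required for 10, 7 and 1. 10 is listed later → 10 first.
Ready: 7 and 1. 7 is listed later → 7.
1 is the only step now ready → 1.
6 needed 7 and 1, now all done → 6.
That leaves 3 as the only ready step → 3.
9, 5 and 2 are all available; 9 is listed later → 9.
Ready: 5 and 2. 5 is listed later → 5.
2 is the only step now ready → 2.
That leaves 8 as the only ready step → 8.
4 needed 10, 8, 3 and 2, now all done → 4.

10, 7, 1, 6, 3, 9, 5, 2, 8, 4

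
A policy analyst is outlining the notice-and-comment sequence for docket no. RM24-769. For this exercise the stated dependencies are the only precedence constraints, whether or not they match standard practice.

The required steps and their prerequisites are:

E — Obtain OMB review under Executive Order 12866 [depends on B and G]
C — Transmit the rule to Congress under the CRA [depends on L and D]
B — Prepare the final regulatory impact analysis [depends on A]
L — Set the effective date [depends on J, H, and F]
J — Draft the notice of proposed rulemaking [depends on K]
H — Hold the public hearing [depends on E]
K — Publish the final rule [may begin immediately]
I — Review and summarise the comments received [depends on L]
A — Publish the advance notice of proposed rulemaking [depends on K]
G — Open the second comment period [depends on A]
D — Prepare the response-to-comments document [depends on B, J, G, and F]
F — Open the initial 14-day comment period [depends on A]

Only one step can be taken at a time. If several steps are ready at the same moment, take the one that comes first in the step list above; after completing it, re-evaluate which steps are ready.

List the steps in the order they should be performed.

K, J, A, B, G, E, H, F, L, I, D, C

Only K has no prerequisites, so it is first.
Ready: J and A. J is listed earlier → J.
A needed K, now all done → A.
Now B, G and F have their prerequisites met. B is listed earlier, so B next.
Ready: G and F. G is listed earlier → G.
E and F are both available; E is listed earlier → E.
H now also ready, so the ready set is {H, F}; H is listed earlier → H.
That leaves F as the only ready step → F.
Now L and D have their prerequisites met. L is listed earlier, so L next.
Ready: I and D. I is listed earlier → I.
Next only D has its prerequisites met → D.
Next only C has its prerequisites met → C.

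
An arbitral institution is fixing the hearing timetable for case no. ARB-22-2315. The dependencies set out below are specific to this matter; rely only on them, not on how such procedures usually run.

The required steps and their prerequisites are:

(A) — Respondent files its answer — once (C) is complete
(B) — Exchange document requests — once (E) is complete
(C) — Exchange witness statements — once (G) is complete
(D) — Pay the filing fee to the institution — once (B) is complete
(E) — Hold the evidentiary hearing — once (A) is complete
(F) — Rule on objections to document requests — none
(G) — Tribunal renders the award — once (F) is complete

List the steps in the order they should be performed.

(F) → (G) → (C) → (A) → (E) → (B) → (D)

Only (F) has no prerequisites, so it is first.
That leaves (G) as the only ready step → (G).
That leaves (C) as the only ready step → (C).
(A) needed (C), now all done → (A).
(E) is the only step now ready → (E).
(B) needed (E), now all done → (B).
(D) needed (B), now all done → (D).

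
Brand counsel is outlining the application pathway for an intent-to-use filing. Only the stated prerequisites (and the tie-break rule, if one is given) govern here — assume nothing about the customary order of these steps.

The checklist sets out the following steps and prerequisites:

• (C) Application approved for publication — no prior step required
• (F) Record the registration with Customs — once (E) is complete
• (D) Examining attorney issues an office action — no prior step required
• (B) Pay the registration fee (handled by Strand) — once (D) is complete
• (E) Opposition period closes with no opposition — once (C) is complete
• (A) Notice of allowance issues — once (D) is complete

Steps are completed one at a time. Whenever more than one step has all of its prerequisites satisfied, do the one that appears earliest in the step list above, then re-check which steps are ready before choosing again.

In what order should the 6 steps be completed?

(C) (D) (B) (E) (F) (A)

(C) and (D) have no prerequisites; (C) is listed earlier, so (C) is first.
Ready: (D) and (E). (D) is listed earlier → (D).
(B) and (A) now also ready, so the ready set is {(B), (E), (A)}; (B) is listed earlier → (B).
(E) and (A) are both available; (E) is listed earlier → (E).
(F) now also ready, so the ready set is {(F), (A)}; (F) is listed earlier → (F).
Next only (A) has its prerequisites met → (A).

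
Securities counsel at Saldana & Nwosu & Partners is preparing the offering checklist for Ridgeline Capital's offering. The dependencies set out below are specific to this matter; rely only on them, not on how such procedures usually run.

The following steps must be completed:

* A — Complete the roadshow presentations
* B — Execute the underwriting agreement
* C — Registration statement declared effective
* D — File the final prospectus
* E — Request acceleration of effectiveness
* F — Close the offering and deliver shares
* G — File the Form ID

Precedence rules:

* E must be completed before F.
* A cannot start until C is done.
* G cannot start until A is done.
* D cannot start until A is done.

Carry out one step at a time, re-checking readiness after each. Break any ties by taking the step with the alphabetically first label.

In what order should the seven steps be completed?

B → C → A → D → E → F → G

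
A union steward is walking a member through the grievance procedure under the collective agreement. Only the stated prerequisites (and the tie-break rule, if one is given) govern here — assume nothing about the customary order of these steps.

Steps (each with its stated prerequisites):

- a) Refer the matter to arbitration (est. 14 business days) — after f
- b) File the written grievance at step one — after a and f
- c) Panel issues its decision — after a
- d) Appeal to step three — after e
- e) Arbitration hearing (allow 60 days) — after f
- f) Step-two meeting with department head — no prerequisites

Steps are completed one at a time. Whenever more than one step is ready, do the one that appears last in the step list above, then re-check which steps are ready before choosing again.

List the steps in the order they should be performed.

f e d a c b

Only f has no prerequisites, so it is first.
Now e and a have their prerequisites met. e is listed later, so e next.
d and a are both available; d is listed later → d.
a needed f, now all done → a.
c and b are both available; c is listed later → c.
b needed f and a, now all done → b.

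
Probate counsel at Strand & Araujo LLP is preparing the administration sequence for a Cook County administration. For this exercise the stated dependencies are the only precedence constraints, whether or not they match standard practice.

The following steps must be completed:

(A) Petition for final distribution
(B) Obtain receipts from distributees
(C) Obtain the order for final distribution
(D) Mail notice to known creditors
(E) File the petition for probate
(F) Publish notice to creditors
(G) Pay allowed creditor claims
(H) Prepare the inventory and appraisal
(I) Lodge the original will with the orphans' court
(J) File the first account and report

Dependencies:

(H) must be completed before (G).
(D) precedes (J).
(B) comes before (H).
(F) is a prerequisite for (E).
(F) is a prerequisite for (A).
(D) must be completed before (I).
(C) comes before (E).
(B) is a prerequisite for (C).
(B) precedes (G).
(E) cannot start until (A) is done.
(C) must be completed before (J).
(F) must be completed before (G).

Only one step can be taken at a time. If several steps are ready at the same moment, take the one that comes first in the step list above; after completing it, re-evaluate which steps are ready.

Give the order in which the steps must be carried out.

Nothing is required for (B), (D) and (F). (B) is listed earlier → (B) first.
Ready: (C), (D), (F) and (H). (C) is listed earlier → (C).
Now (D), (F) and (H) have their prerequisites met. (D) is listed earlier, so (D) next.
Ready: (F), (H), (I) and (J). (F) is listed earlier → (F).
(A) now also ready, so the ready set is {(A), (H), (I), (J)}; (A) is listed earlier → (A).
(E), (H), (I) and (J) are all available; (E) is listed earlier → (E).
Now (H), (I) and (J) have their prerequisites met. (H) is listed earlier, so (H) next.
(G) now also ready, so the ready set is {(G), (I), (J)}; (G) is listed earlier → (G).
Ready: (I) and (J). (I) is listed earlier → (I).
(J) needed (C) and (D), now all done → (J).

(B), (C), (D), (F), (A), (E), (H), (G), (I), (J)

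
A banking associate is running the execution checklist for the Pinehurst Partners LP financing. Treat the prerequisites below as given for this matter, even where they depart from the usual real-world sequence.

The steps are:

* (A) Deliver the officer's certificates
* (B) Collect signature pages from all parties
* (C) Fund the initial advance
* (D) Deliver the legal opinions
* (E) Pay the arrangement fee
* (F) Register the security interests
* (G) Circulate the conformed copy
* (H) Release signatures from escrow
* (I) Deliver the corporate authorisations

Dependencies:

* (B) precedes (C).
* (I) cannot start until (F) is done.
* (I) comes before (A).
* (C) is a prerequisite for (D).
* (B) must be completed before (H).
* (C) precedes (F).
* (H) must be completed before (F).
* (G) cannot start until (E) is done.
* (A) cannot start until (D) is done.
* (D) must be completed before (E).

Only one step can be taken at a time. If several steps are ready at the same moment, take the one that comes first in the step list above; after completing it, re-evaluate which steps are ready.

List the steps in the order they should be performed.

(B) has no prerequisites → (B) first.
(C) and (H) are both available; (C) is listed earlier → (C).
(D) and (H) are both available; (D) is listed earlier → (D).
(E) and (H) are both available; (E) is listed earlier → (E).
Ready: (G) and (H). (G) is listed earlier → (G).
Next only (H) has its prerequisites met → (H).
(F) is the only step now ready → (F).
(I) needed (F), now all done → (I).
That leaves (A) as the only ready step → (A).

(B), (C), (D), (E), (G), (H), (F), (I), (A)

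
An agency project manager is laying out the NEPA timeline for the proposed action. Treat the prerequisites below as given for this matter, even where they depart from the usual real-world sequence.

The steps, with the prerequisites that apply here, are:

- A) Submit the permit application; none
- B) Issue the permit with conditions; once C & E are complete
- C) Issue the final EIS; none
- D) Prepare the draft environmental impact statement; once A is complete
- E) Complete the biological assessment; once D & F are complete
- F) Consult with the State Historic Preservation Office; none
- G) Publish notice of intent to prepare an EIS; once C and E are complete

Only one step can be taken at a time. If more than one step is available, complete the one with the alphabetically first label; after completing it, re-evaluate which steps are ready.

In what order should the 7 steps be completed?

A → C → D → F → E → B → G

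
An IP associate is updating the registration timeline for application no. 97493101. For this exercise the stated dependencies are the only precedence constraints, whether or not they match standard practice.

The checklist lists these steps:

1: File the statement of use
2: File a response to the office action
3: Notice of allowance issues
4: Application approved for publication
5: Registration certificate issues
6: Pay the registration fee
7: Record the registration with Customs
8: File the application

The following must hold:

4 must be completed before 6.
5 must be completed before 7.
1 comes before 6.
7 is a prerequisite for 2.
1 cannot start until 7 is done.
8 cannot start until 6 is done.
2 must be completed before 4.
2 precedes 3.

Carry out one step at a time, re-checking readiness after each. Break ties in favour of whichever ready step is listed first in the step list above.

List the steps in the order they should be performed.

5 is the only step with nothing outstanding, so it goes first.
7 needed 5, now all done → 7.
Now 1 and 2 have their prerequisites met. 1 is listed earlier, so 1 next.
2 needed 7, now all done → 2.
Now 3 and 4 have their prerequisites met. 3 is listed earlier, so 3 next.
4 needed 2, now all done → 4.
6 needed 1 and 4, now all done → 6.
Next only 8 has its prerequisites met → 8.

5, 7, 1, 2, 3, 4, 6, 8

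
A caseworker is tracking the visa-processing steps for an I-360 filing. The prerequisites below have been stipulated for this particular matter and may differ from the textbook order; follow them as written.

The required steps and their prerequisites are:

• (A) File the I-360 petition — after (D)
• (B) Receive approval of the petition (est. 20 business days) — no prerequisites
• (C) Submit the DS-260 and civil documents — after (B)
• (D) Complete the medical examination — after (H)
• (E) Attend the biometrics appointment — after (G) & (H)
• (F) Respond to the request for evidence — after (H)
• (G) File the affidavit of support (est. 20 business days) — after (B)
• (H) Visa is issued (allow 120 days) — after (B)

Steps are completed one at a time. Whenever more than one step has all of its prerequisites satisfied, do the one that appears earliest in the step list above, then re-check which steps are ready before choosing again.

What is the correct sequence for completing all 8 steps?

(B) (C) (G) (H) (D) (A) (E) (F)

(B) has no prerequisites → (B) first.
Now (C), (G) and (H) have their prerequisites met. (C) is listed earlier, so (C) next.
Now (G) and (H) have their prerequisites met. (G) is listed earlier, so (G) next.
(H) needed (B), now all done → (H).
(D), (E) and (F) are all available; (D) is listed earlier → (D).
(A) now also ready, so the ready set is {(A), (E), (F)}; (A) is listed earlier → (A).
Now (E) and (F) have their prerequisites met. (E) is listed earlier, so (E) next.
Next only (F) has its prerequisites met → (F).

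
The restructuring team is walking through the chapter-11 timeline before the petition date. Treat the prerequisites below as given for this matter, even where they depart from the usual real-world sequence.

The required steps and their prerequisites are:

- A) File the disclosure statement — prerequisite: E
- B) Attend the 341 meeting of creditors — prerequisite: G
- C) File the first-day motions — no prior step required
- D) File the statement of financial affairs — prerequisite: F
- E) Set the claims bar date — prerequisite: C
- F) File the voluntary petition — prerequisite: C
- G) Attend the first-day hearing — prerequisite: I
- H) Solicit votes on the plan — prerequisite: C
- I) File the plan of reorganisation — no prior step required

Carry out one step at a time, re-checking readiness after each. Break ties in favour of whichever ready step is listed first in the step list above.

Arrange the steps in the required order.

C → E → A → F → D → H → I → G → B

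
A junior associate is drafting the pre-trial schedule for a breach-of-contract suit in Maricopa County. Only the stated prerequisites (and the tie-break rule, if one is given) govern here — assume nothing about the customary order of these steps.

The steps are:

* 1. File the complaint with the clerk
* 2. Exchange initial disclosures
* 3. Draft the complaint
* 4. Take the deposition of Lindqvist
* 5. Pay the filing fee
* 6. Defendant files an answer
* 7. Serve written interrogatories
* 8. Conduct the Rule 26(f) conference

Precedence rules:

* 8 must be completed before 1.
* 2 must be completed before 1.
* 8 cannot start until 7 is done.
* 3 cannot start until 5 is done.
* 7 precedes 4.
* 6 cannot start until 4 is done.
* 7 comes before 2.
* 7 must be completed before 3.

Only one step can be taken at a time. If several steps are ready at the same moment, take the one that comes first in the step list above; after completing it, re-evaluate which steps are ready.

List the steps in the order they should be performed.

5 and 7 have no prerequisites; 5 is listed earlier, so 5 is first.
That leaves 7 as the only ready step → 7.
Ready: 2, 3, 4 and 8. 2 is listed earlier → 2.
Ready: 3, 4 and 8. 3 is listed earlier → 3.
4 and 8 are both available; 4 is listed earlier → 4.
6 now also ready, so the ready set is {6, 8}; 6 is listed earlier → 6.
8 needed 7, now all done → 8.
1 needed 2 and 8, now all done → 1.

5 7 2 3 4 6 8 1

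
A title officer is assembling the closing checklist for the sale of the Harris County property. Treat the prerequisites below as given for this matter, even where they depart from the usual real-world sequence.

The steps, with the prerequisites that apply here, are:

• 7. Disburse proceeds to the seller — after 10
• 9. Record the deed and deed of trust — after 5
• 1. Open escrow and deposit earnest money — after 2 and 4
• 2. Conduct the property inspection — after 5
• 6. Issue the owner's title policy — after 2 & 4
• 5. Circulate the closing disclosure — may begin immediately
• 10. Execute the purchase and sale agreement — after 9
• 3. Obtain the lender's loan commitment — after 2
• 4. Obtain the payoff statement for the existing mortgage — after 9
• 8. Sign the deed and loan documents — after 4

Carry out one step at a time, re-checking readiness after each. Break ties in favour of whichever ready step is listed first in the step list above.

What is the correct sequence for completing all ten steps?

5 → 9 → 2 → 10 → 7 → 3 → 4 → 1 → 6 → 8

5 has no prerequisites → 5 first.
Now 9 and 2 have their prerequisites met. 9 is listed earlier, so 9 next.
2, 10 and 4 are all available; 2 is listed earlier → 2.
Now 10, 3 and 4 have their prerequisites met. 10 is listed earlier, so 10 next.
Now 7, 3 and 4 have their prerequisites met. 7 is listed earlier, so 7 next.
Now 3 and 4 have their prerequisites met. 3 is listed earlier, so 3 next.
Next only 4 has its prerequisites met → 4.
1, 6 and 8 are all available; 1 is listed earlier → 1.
6 and 8 are both available; 6 is listed earlier → 6.
Next only 8 has its prerequisites met → 8.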